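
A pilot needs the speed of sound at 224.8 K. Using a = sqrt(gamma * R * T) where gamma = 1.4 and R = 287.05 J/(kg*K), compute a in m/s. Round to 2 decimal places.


Step 1: gamma * R * T = 1.4 * 287.05 * 224.8 = 90340.376
Step 2: a = sqrt(90340.376) = 300.57 m/s

300.57


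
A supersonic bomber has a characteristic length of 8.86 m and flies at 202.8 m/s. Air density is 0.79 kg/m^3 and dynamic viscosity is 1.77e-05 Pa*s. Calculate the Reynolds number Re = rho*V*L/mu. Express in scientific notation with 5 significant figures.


Step 1: Numerator = rho * V * L = 0.79 * 202.8 * 8.86 = 1419.47832
Step 2: Re = 1419.47832 / 1.77e-05
Step 3: Re = 8.0197e+07

8.0197e+07


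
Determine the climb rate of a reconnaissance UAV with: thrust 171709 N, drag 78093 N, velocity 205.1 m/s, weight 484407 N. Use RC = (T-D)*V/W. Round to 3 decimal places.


Step 1: Excess thrust = T - D = 171709 - 78093 = 93616 N
Step 2: Excess power = 93616 * 205.1 = 19200641.6 W
Step 3: RC = 19200641.6 / 484407 = 39.637 m/s

39.637


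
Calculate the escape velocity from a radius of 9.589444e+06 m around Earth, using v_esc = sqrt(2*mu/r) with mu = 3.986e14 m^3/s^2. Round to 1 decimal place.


Step 1: 2*mu/r = 2 * 3.986e14 / 9.589444e+06 = 83133078.4141
Step 2: v_esc = sqrt(83133078.4141) = 9117.7 m/s

9117.7


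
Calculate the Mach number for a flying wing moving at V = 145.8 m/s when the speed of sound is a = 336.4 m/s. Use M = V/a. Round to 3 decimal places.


Step 1: M = V / a = 145.8 / 336.4
Step 2: M = 0.433

0.433


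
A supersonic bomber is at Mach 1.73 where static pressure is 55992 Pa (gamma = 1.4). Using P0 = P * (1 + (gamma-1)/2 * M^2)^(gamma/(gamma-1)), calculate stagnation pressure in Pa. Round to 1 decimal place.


Step 1: (gamma-1)/2 * M^2 = 0.2 * 2.9929 = 0.59858
Step 2: 1 + 0.59858 = 1.59858
Step 3: Exponent gamma/(gamma-1) = 3.5
Step 4: P0 = 55992 * 1.59858^3.5 = 289198.7 Pa

289198.7


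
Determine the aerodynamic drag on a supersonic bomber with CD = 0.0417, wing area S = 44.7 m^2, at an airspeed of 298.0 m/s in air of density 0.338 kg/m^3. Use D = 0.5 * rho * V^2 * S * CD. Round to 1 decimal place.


Step 1: Dynamic pressure q = 0.5 * 0.338 * 298.0^2 = 15007.876 Pa
Step 2: Drag D = q * S * CD = 15007.876 * 44.7 * 0.0417
Step 3: D = 27974.5 N

27974.5


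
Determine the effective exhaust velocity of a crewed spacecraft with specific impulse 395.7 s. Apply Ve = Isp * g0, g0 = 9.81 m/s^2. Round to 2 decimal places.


Step 1: Ve = Isp * g0 = 395.7 * 9.81
Step 2: Ve = 3881.82 m/s

3881.82


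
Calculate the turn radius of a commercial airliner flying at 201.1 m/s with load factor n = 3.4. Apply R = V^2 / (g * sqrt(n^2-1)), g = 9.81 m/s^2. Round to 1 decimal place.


Step 1: V^2 = 201.1^2 = 40441.21
Step 2: n^2 - 1 = 3.4^2 - 1 = 10.56
Step 3: sqrt(10.56) = 3.249615
Step 4: R = 40441.21 / (9.81 * 3.249615) = 1268.6 m

1268.6


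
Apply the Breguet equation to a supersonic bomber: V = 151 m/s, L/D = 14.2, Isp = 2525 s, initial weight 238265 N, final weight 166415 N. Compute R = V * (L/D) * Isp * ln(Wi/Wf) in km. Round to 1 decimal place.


Step 1: Coefficient = V * (L/D) * Isp = 151 * 14.2 * 2525 = 5414105.0 m
Step 2: Wi/Wf = 238265 / 166415 = 1.431752
Step 3: ln(1.431752) = 0.358899
Step 4: R = 5414105.0 * 0.358899 = 1943116.0 m = 1943.1 km

1943.1


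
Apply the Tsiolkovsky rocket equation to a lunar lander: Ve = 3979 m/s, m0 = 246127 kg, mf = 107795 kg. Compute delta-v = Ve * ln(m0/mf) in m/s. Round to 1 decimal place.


Step 1: Mass ratio m0/mf = 246127 / 107795 = 2.283288
Step 2: ln(2.283288) = 0.825616
Step 3: delta-v = 3979 * 0.825616 = 3285.1 m/s

3285.1


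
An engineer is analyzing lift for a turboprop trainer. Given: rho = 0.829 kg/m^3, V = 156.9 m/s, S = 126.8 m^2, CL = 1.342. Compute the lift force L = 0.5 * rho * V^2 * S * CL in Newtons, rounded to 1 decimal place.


Step 1: Calculate dynamic pressure q = 0.5 * 0.829 * 156.9^2 = 0.5 * 0.829 * 24617.61 = 10203.9993 Pa
Step 2: Multiply by wing area and lift coefficient: L = 10203.9993 * 126.8 * 1.342
Step 3: L = 1293867.1169 * 1.342 = 1736369.7 N

1736369.7


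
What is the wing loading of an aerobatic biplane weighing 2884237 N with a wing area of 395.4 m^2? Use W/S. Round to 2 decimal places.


Step 1: Wing loading = W / S = 2884237 / 395.4
Step 2: Wing loading = 7294.48 N/m^2

7294.48


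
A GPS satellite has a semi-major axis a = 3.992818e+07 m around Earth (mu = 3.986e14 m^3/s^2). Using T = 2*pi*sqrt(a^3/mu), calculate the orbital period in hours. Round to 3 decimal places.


Step 1: a^3 / mu = 6.365588e+22 / 3.986e14 = 1.596987e+08
Step 2: sqrt(1.596987e+08) = 12637.1932 s
Step 3: T = 2*pi * 12637.1932 = 79401.83 s
Step 4: T in hours = 79401.83 / 3600 = 22.056 hours

22.056


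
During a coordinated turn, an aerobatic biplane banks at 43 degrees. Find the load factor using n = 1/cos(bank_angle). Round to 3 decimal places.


Step 1: Convert 43 degrees to radians = 0.750492
Step 2: cos(43 deg) = 0.731354
Step 3: n = 1 / 0.731354 = 1.367

1.367


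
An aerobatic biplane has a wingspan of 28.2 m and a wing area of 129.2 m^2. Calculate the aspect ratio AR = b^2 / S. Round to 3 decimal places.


Step 1: b^2 = 28.2^2 = 795.24
Step 2: AR = 795.24 / 129.2 = 6.155

6.155


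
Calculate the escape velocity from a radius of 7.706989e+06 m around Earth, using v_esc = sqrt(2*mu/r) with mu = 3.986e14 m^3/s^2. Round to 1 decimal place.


Step 1: 2*mu/r = 2 * 3.986e14 / 7.706989e+06 = 103438580.2289
Step 2: v_esc = sqrt(103438580.2289) = 10170.5 m/s

10170.5


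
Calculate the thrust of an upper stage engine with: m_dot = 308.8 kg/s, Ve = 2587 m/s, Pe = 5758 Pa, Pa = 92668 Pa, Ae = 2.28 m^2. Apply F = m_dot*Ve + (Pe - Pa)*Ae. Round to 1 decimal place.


Step 1: Momentum thrust = m_dot * Ve = 308.8 * 2587 = 798865.6 N
Step 2: Pressure thrust = (Pe - Pa) * Ae = (5758 - 92668) * 2.28 = -198154.80 N
Step 3: Total thrust F = 798865.6 + -198154.80 = 600710.8 N

600710.8


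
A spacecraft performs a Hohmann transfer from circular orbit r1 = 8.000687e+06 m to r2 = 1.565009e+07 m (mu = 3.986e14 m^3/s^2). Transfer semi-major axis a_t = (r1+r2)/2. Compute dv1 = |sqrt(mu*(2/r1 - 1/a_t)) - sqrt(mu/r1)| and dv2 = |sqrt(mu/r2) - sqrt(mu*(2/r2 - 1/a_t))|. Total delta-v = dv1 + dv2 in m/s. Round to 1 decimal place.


Step 1: Transfer semi-major axis a_t = (8.000687e+06 + 1.565009e+07) / 2 = 1.182539e+07 m
Step 2: v1 (circular at r1) = sqrt(mu/r1) = 7058.38 m/s
Step 3: v_t1 = sqrt(mu*(2/r1 - 1/a_t)) = 8119.99 m/s
Step 4: dv1 = |8119.99 - 7058.38| = 1061.61 m/s
Step 5: v2 (circular at r2) = 5046.73 m/s, v_t2 = 4151.13 m/s
Step 6: dv2 = |5046.73 - 4151.13| = 895.6 m/s
Step 7: Total delta-v = 1061.61 + 895.6 = 1957.2 m/s

1957.2


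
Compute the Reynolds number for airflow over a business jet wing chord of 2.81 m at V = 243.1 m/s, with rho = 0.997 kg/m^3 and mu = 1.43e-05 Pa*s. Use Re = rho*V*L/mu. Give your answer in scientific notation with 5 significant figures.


Step 1: Numerator = rho * V * L = 0.997 * 243.1 * 2.81 = 681.061667
Step 2: Re = 681.061667 / 1.43e-05
Step 3: Re = 4.7627e+07

4.7627e+07


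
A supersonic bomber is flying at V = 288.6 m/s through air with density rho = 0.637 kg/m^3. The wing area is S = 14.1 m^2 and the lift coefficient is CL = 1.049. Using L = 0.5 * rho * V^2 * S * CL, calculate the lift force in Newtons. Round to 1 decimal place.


Step 1: Calculate dynamic pressure q = 0.5 * 0.637 * 288.6^2 = 0.5 * 0.637 * 83289.96 = 26527.8523 Pa
Step 2: Multiply by wing area and lift coefficient: L = 26527.8523 * 14.1 * 1.049
Step 3: L = 374042.7169 * 1.049 = 392370.8 N

392370.8


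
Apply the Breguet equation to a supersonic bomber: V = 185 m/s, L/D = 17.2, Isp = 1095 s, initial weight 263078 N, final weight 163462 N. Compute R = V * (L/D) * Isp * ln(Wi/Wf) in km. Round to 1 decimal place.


Step 1: Coefficient = V * (L/D) * Isp = 185 * 17.2 * 1095 = 3484290.0 m
Step 2: Wi/Wf = 263078 / 163462 = 1.609414
Step 3: ln(1.609414) = 0.47587
Step 4: R = 3484290.0 * 0.47587 = 1658069.1 m = 1658.1 km

1658.1


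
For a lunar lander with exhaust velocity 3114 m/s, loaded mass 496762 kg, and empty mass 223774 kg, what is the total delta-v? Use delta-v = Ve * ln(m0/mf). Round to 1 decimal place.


Step 1: Mass ratio m0/mf = 496762 / 223774 = 2.219927
Step 2: ln(2.219927) = 0.797474
Step 3: delta-v = 3114 * 0.797474 = 2483.3 m/s

2483.3


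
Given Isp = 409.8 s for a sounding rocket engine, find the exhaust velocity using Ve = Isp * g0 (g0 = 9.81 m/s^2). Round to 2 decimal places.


Step 1: Ve = Isp * g0 = 409.8 * 9.81
Step 2: Ve = 4020.14 m/s

4020.14


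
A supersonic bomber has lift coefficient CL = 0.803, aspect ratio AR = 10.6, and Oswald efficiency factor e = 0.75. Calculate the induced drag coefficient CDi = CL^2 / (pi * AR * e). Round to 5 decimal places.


Step 1: CL^2 = 0.803^2 = 0.644809
Step 2: pi * AR * e = 3.14159 * 10.6 * 0.75 = 24.975662
Step 3: CDi = 0.644809 / 24.975662 = 0.02582

0.02582


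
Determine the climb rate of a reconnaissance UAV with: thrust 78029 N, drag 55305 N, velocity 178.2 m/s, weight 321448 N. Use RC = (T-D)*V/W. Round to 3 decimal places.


Step 1: Excess thrust = T - D = 78029 - 55305 = 22724 N
Step 2: Excess power = 22724 * 178.2 = 4049416.8 W
Step 3: RC = 4049416.8 / 321448 = 12.597 m/s

12.597


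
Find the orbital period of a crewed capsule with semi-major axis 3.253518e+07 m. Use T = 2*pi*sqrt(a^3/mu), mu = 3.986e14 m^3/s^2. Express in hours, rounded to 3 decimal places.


Step 1: a^3 / mu = 3.443972e+22 / 3.986e14 = 8.640171e+07
Step 2: sqrt(8.640171e+07) = 9295.2521 s
Step 3: T = 2*pi * 9295.2521 = 58403.79 s
Step 4: T in hours = 58403.79 / 3600 = 16.223 hours

16.223


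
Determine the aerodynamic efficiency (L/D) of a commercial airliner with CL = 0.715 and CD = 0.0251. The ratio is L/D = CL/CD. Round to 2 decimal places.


Step 1: L/D = CL / CD = 0.715 / 0.0251
Step 2: L/D = 28.49

28.49


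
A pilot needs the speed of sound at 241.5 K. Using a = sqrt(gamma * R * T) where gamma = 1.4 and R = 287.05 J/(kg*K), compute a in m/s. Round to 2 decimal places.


Step 1: gamma * R * T = 1.4 * 287.05 * 241.5 = 97051.605
Step 2: a = sqrt(97051.605) = 311.53 m/s

311.53


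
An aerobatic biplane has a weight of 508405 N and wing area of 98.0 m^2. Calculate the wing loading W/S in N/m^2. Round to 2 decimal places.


Step 1: Wing loading = W / S = 508405 / 98.0
Step 2: Wing loading = 5187.81 N/m^2

5187.81


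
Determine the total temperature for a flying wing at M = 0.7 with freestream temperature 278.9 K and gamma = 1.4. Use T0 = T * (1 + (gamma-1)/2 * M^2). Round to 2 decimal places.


Step 1: (gamma-1)/2 = 0.2
Step 2: M^2 = 0.49
Step 3: 1 + 0.2 * 0.49 = 1.098
Step 4: T0 = 278.9 * 1.098 = 306.23 K

306.23


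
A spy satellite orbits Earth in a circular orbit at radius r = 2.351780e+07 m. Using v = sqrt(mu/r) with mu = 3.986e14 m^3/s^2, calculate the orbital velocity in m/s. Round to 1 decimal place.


Step 1: mu / r = 3.986e14 / 2.351780e+07 = 16948864.2645
Step 2: v = sqrt(16948864.2645) = 4116.9 m/s

4116.9


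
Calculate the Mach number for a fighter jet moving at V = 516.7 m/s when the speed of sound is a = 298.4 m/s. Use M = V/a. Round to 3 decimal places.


Step 1: M = V / a = 516.7 / 298.4
Step 2: M = 1.732

1.732


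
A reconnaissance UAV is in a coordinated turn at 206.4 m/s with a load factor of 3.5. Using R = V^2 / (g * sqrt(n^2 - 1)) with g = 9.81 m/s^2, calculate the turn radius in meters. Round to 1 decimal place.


Step 1: V^2 = 206.4^2 = 42600.96
Step 2: n^2 - 1 = 3.5^2 - 1 = 11.25
Step 3: sqrt(11.25) = 3.354102
Step 4: R = 42600.96 / (9.81 * 3.354102) = 1294.7 m

1294.7


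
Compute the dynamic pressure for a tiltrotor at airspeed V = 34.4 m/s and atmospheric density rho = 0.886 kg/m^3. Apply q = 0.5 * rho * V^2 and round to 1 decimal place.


Step 1: V^2 = 34.4^2 = 1183.36
Step 2: q = 0.5 * 0.886 * 1183.36
Step 3: q = 524.2 Pa

524.2


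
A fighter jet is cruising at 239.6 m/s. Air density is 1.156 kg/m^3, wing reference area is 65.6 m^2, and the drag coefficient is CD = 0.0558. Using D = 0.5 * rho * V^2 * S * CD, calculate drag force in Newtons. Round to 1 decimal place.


Step 1: Dynamic pressure q = 0.5 * 1.156 * 239.6^2 = 33181.9165 Pa
Step 2: Drag D = q * S * CD = 33181.9165 * 65.6 * 0.0558
Step 3: D = 121461.7 N

121461.7


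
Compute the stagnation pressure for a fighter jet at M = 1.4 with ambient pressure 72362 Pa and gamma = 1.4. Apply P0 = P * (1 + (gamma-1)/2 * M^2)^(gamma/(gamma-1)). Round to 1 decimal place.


Step 1: (gamma-1)/2 * M^2 = 0.2 * 1.96 = 0.392
Step 2: 1 + 0.392 = 1.392
Step 3: Exponent gamma/(gamma-1) = 3.5
Step 4: P0 = 72362 * 1.392^3.5 = 230275.6 Pa

230275.6


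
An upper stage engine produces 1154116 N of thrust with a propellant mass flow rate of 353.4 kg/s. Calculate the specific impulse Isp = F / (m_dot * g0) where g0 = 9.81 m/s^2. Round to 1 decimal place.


Step 1: m_dot * g0 = 353.4 * 9.81 = 3466.85
Step 2: Isp = 1154116 / 3466.85 = 332.9 s

332.9


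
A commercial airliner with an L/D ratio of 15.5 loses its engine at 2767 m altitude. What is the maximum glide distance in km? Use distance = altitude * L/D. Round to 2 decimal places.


Step 1: Glide distance = altitude * L/D = 2767 * 15.5 = 42888.5 m
Step 2: Convert to km: 42888.5 / 1000 = 42.89 km

42.89


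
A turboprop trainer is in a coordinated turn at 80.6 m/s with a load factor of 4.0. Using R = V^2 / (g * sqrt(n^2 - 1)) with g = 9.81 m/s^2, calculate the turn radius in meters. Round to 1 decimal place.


Step 1: V^2 = 80.6^2 = 6496.36
Step 2: n^2 - 1 = 4.0^2 - 1 = 15.0
Step 3: sqrt(15.0) = 3.872983
Step 4: R = 6496.36 / (9.81 * 3.872983) = 171.0 m

171.0


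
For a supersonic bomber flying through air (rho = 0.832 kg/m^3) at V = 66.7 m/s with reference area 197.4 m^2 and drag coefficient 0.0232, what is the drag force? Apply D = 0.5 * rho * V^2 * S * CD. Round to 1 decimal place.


Step 1: Dynamic pressure q = 0.5 * 0.832 * 66.7^2 = 1850.7382 Pa
Step 2: Drag D = q * S * CD = 1850.7382 * 197.4 * 0.0232
Step 3: D = 8475.8 N

8475.8


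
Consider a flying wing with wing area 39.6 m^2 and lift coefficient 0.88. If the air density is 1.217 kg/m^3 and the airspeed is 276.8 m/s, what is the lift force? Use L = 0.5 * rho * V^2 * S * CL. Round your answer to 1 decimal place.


Step 1: Calculate dynamic pressure q = 0.5 * 1.217 * 276.8^2 = 0.5 * 1.217 * 76618.24 = 46622.199 Pa
Step 2: Multiply by wing area and lift coefficient: L = 46622.199 * 39.6 * 0.88
Step 3: L = 1846239.082 * 0.88 = 1624690.4 N

1624690.4


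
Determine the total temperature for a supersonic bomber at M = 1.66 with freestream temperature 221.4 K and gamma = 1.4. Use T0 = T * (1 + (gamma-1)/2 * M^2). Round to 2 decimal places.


Step 1: (gamma-1)/2 = 0.2
Step 2: M^2 = 2.7556
Step 3: 1 + 0.2 * 2.7556 = 1.55112
Step 4: T0 = 221.4 * 1.55112 = 343.42 K

343.42


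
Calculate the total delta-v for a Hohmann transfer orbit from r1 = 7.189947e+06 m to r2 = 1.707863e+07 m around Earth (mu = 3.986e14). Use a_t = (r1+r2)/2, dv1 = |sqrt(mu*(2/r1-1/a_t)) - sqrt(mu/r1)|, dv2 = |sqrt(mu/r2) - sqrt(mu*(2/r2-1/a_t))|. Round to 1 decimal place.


Step 1: Transfer semi-major axis a_t = (7.189947e+06 + 1.707863e+07) / 2 = 1.213429e+07 m
Step 2: v1 (circular at r1) = sqrt(mu/r1) = 7445.7 m/s
Step 3: v_t1 = sqrt(mu*(2/r1 - 1/a_t)) = 8833.34 m/s
Step 4: dv1 = |8833.34 - 7445.7| = 1387.64 m/s
Step 5: v2 (circular at r2) = 4831.06 m/s, v_t2 = 3718.76 m/s
Step 6: dv2 = |4831.06 - 3718.76| = 1112.3 m/s
Step 7: Total delta-v = 1387.64 + 1112.3 = 2499.9 m/s

2499.9


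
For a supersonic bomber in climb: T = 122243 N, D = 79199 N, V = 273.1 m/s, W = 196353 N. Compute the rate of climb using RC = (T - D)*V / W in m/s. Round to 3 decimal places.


Step 1: Excess thrust = T - D = 122243 - 79199 = 43044 N
Step 2: Excess power = 43044 * 273.1 = 11755316.4 W
Step 3: RC = 11755316.4 / 196353 = 59.868 m/s

59.868


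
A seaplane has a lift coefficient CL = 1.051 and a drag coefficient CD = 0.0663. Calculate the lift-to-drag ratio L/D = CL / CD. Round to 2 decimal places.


Step 1: L/D = CL / CD = 1.051 / 0.0663
Step 2: L/D = 15.85

15.85


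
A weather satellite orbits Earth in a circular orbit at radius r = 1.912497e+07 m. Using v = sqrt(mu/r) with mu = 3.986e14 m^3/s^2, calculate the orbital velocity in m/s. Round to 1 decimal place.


Step 1: mu / r = 3.986e14 / 1.912497e+07 = 20841862.7585
Step 2: v = sqrt(20841862.7585) = 4565.3 m/s

4565.3


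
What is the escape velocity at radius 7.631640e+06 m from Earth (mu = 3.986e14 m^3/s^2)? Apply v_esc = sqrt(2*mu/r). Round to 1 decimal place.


Step 1: 2*mu/r = 2 * 3.986e14 / 7.631640e+06 = 104459853.9763
Step 2: v_esc = sqrt(104459853.9763) = 10220.6 m/s

10220.6


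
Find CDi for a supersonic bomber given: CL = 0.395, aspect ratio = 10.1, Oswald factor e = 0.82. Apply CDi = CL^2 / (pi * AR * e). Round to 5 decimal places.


Step 1: CL^2 = 0.395^2 = 0.156025
Step 2: pi * AR * e = 3.14159 * 10.1 * 0.82 = 26.01867
Step 3: CDi = 0.156025 / 26.01867 = 0.00600

0.00600


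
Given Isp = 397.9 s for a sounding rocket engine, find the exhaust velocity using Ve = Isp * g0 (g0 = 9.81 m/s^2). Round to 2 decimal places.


Step 1: Ve = Isp * g0 = 397.9 * 9.81
Step 2: Ve = 3903.40 m/s

3903.40


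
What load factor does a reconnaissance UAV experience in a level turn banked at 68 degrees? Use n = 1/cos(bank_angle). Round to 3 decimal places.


Step 1: Convert 68 degrees to radians = 1.186824
Step 2: cos(68 deg) = 0.374607
Step 3: n = 1 / 0.374607 = 2.669

2.669


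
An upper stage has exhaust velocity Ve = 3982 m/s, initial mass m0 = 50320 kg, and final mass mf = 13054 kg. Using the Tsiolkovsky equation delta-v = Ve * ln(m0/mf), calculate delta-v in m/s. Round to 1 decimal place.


Step 1: Mass ratio m0/mf = 50320 / 13054 = 3.854757
Step 2: ln(3.854757) = 1.349308
Step 3: delta-v = 3982 * 1.349308 = 5372.9 m/s

5372.9


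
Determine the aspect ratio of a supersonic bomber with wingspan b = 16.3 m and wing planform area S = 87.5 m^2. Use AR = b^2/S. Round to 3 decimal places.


Step 1: b^2 = 16.3^2 = 265.69
Step 2: AR = 265.69 / 87.5 = 3.036

3.036


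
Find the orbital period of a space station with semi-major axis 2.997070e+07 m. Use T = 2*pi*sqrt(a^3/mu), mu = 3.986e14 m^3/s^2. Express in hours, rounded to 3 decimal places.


Step 1: a^3 / mu = 2.692097e+22 / 3.986e14 = 6.753880e+07
Step 2: sqrt(6.753880e+07) = 8218.1996 s
Step 3: T = 2*pi * 8218.1996 = 51636.47 s
Step 4: T in hours = 51636.47 / 3600 = 14.343 hours

14.343


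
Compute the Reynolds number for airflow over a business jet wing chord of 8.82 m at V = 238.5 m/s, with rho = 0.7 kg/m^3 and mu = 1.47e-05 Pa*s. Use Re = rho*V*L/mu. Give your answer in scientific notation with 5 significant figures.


Step 1: Numerator = rho * V * L = 0.7 * 238.5 * 8.82 = 1472.499
Step 2: Re = 1472.499 / 1.47e-05
Step 3: Re = 1.0017e+08

1.0017e+08


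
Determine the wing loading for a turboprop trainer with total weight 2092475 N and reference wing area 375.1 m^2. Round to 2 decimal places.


Step 1: Wing loading = W / S = 2092475 / 375.1
Step 2: Wing loading = 5578.45 N/m^2

5578.45


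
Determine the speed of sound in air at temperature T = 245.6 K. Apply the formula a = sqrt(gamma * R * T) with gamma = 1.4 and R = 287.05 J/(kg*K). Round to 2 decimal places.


Step 1: gamma * R * T = 1.4 * 287.05 * 245.6 = 98699.272
Step 2: a = sqrt(98699.272) = 314.16 m/s

314.16


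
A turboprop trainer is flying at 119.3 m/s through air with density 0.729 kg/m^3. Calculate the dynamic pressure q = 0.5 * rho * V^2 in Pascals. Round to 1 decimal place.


Step 1: V^2 = 119.3^2 = 14232.49
Step 2: q = 0.5 * 0.729 * 14232.49
Step 3: q = 5187.7 Pa

5187.7


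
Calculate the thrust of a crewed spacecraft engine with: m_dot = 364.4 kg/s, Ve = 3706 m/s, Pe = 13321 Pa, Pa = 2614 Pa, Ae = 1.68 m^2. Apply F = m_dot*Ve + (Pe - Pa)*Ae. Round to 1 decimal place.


Step 1: Momentum thrust = m_dot * Ve = 364.4 * 3706 = 1350466.4 N
Step 2: Pressure thrust = (Pe - Pa) * Ae = (13321 - 2614) * 1.68 = 17987.76 N
Step 3: Total thrust F = 1350466.4 + 17987.76 = 1368454.2 N

1368454.2


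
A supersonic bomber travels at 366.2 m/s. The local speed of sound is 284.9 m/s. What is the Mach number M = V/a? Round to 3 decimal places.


Step 1: M = V / a = 366.2 / 284.9
Step 2: M = 1.285

1.285


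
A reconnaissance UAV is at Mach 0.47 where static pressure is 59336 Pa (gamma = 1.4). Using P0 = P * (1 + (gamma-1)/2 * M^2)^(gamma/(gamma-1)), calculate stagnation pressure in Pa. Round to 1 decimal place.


Step 1: (gamma-1)/2 * M^2 = 0.2 * 0.2209 = 0.04418
Step 2: 1 + 0.04418 = 1.04418
Step 3: Exponent gamma/(gamma-1) = 3.5
Step 4: P0 = 59336 * 1.04418^3.5 = 69029.1 Pa

69029.1


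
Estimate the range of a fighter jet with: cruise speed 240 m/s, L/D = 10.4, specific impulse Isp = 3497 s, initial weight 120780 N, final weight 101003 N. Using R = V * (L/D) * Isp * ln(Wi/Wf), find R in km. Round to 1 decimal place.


Step 1: Coefficient = V * (L/D) * Isp = 240 * 10.4 * 3497 = 8728512.0 m
Step 2: Wi/Wf = 120780 / 101003 = 1.195806
Step 3: ln(1.195806) = 0.17882
Step 4: R = 8728512.0 * 0.17882 = 1560836.8 m = 1560.8 km

1560.8


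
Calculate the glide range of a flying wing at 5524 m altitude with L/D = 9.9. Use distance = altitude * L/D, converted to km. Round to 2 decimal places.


Step 1: Glide distance = altitude * L/D = 5524 * 9.9 = 54687.6 m
Step 2: Convert to km: 54687.6 / 1000 = 54.69 km

54.69


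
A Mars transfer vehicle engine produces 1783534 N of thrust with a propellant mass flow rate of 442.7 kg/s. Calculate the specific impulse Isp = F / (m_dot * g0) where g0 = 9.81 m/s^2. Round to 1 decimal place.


Step 1: m_dot * g0 = 442.7 * 9.81 = 4342.89
Step 2: Isp = 1783534 / 4342.89 = 410.7 s

410.7


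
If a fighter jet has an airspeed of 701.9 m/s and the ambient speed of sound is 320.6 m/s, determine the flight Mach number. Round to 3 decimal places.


Step 1: M = V / a = 701.9 / 320.6
Step 2: M = 2.189

2.189


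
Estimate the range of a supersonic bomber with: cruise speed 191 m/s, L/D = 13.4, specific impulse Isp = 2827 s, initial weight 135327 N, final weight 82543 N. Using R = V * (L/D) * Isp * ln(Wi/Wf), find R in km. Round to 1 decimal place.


Step 1: Coefficient = V * (L/D) * Isp = 191 * 13.4 * 2827 = 7235423.8 m
Step 2: Wi/Wf = 135327 / 82543 = 1.639473
Step 3: ln(1.639473) = 0.494375
Step 4: R = 7235423.8 * 0.494375 = 3577010.5 m = 3577.0 km

3577.0


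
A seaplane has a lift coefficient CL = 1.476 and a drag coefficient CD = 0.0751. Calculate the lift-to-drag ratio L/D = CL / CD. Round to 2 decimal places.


Step 1: L/D = CL / CD = 1.476 / 0.0751
Step 2: L/D = 19.65

19.65


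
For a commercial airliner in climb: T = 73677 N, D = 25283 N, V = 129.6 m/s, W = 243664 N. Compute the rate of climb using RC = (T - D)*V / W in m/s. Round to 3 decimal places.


Step 1: Excess thrust = T - D = 73677 - 25283 = 48394 N
Step 2: Excess power = 48394 * 129.6 = 6271862.4 W
Step 3: RC = 6271862.4 / 243664 = 25.740 m/s

25.740


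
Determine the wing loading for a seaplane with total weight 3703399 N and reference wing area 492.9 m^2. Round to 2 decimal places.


Step 1: Wing loading = W / S = 3703399 / 492.9
Step 2: Wing loading = 7513.49 N/m^2

7513.49


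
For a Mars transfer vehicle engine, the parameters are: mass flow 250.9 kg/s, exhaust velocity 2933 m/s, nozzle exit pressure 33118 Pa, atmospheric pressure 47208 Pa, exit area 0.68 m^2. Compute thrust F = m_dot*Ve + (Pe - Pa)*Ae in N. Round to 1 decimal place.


Step 1: Momentum thrust = m_dot * Ve = 250.9 * 2933 = 735889.7 N
Step 2: Pressure thrust = (Pe - Pa) * Ae = (33118 - 47208) * 0.68 = -9581.20 N
Step 3: Total thrust F = 735889.7 + -9581.20 = 726308.5 N

726308.5


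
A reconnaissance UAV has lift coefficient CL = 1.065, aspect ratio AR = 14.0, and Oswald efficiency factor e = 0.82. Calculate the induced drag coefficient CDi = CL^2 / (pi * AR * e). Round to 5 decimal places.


Step 1: CL^2 = 1.065^2 = 1.134225
Step 2: pi * AR * e = 3.14159 * 14.0 * 0.82 = 36.065484
Step 3: CDi = 1.134225 / 36.065484 = 0.03145

0.03145


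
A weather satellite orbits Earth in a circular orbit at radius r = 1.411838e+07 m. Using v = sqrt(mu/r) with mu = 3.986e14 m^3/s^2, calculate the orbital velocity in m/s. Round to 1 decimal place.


Step 1: mu / r = 3.986e14 / 1.411838e+07 = 28232700.9189
Step 2: v = sqrt(28232700.9189) = 5313.4 m/s

5313.4


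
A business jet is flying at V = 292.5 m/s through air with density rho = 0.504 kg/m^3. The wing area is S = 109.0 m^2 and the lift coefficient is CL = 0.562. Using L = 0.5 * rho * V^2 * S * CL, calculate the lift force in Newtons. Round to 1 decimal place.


Step 1: Calculate dynamic pressure q = 0.5 * 0.504 * 292.5^2 = 0.5 * 0.504 * 85556.25 = 21560.175 Pa
Step 2: Multiply by wing area and lift coefficient: L = 21560.175 * 109.0 * 0.562
Step 3: L = 2350059.075 * 0.562 = 1320733.2 N

1320733.2


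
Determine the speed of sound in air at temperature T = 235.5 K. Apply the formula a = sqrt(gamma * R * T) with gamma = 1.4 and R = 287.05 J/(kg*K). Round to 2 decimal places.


Step 1: gamma * R * T = 1.4 * 287.05 * 235.5 = 94640.385
Step 2: a = sqrt(94640.385) = 307.64 m/s

307.64


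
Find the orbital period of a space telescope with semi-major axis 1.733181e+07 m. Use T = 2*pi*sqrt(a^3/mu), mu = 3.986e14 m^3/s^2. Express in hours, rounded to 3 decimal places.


Step 1: a^3 / mu = 5.206331e+21 / 3.986e14 = 1.306154e+07
Step 2: sqrt(1.306154e+07) = 3614.0756 s
Step 3: T = 2*pi * 3614.0756 = 22707.91 s
Step 4: T in hours = 22707.91 / 3600 = 6.308 hours

6.308


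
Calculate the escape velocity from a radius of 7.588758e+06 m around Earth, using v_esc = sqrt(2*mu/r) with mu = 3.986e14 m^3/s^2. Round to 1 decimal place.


Step 1: 2*mu/r = 2 * 3.986e14 / 7.588758e+06 = 105050128.0974
Step 2: v_esc = sqrt(105050128.0974) = 10249.4 m/s

10249.4


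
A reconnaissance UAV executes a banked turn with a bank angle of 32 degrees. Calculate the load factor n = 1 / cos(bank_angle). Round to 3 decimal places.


Step 1: Convert 32 degrees to radians = 0.558505
Step 2: cos(32 deg) = 0.848048
Step 3: n = 1 / 0.848048 = 1.179

1.179


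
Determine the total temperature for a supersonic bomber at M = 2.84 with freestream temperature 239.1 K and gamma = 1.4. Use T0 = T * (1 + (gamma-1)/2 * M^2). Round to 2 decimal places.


Step 1: (gamma-1)/2 = 0.2
Step 2: M^2 = 8.0656
Step 3: 1 + 0.2 * 8.0656 = 2.61312
Step 4: T0 = 239.1 * 2.61312 = 624.80 K

624.80


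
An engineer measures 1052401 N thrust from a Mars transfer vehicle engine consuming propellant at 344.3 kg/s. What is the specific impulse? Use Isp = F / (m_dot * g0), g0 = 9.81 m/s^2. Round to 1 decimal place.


Step 1: m_dot * g0 = 344.3 * 9.81 = 3377.58
Step 2: Isp = 1052401 / 3377.58 = 311.6 s

311.6


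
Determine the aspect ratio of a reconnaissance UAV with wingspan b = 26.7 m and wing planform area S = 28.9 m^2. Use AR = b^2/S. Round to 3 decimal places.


Step 1: b^2 = 26.7^2 = 712.89
Step 2: AR = 712.89 / 28.9 = 24.667

24.667


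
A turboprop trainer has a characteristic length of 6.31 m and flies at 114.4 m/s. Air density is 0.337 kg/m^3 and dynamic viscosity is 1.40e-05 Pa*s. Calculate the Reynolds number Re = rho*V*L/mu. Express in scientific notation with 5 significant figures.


Step 1: Numerator = rho * V * L = 0.337 * 114.4 * 6.31 = 243.268168
Step 2: Re = 243.268168 / 1.40e-05
Step 3: Re = 1.7376e+07

1.7376e+07


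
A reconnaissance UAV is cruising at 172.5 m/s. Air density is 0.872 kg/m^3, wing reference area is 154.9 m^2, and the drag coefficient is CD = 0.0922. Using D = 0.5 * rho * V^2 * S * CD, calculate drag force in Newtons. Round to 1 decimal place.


Step 1: Dynamic pressure q = 0.5 * 0.872 * 172.5^2 = 12973.725 Pa
Step 2: Drag D = q * S * CD = 12973.725 * 154.9 * 0.0922
Step 3: D = 185287.9 N

185287.9


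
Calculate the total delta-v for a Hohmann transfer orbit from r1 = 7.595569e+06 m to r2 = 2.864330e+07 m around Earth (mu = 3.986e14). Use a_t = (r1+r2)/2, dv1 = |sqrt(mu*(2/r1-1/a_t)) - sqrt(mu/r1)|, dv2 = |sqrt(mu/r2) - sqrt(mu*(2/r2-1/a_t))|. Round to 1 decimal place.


Step 1: Transfer semi-major axis a_t = (7.595569e+06 + 2.864330e+07) / 2 = 1.811943e+07 m
Step 2: v1 (circular at r1) = sqrt(mu/r1) = 7244.17 m/s
Step 3: v_t1 = sqrt(mu*(2/r1 - 1/a_t)) = 9108.1 m/s
Step 4: dv1 = |9108.1 - 7244.17| = 1863.93 m/s
Step 5: v2 (circular at r2) = 3730.41 m/s, v_t2 = 2415.27 m/s
Step 6: dv2 = |3730.41 - 2415.27| = 1315.15 m/s
Step 7: Total delta-v = 1863.93 + 1315.15 = 3179.1 m/s

3179.1


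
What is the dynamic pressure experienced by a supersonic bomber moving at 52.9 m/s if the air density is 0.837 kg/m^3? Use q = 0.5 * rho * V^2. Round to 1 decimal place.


Step 1: V^2 = 52.9^2 = 2798.41
Step 2: q = 0.5 * 0.837 * 2798.41
Step 3: q = 1171.1 Pa

1171.1


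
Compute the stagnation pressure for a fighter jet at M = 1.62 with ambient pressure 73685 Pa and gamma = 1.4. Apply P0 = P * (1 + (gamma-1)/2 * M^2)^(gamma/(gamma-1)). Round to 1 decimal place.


Step 1: (gamma-1)/2 * M^2 = 0.2 * 2.6244 = 0.52488
Step 2: 1 + 0.52488 = 1.52488
Step 3: Exponent gamma/(gamma-1) = 3.5
Step 4: P0 = 73685 * 1.52488^3.5 = 322629.4 Pa

322629.4


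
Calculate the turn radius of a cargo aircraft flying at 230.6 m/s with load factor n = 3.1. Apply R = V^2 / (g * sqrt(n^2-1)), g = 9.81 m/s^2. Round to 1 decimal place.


Step 1: V^2 = 230.6^2 = 53176.36
Step 2: n^2 - 1 = 3.1^2 - 1 = 8.61
Step 3: sqrt(8.61) = 2.93428
Step 4: R = 53176.36 / (9.81 * 2.93428) = 1847.3 m

1847.3


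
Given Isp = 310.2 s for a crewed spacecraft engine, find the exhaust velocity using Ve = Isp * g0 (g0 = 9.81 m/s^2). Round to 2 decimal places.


Step 1: Ve = Isp * g0 = 310.2 * 9.81
Step 2: Ve = 3043.06 m/s

3043.06


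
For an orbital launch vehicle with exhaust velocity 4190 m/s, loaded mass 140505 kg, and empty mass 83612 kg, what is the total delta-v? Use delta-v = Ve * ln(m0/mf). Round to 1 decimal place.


Step 1: Mass ratio m0/mf = 140505 / 83612 = 1.680441
Step 2: ln(1.680441) = 0.519056
Step 3: delta-v = 4190 * 0.519056 = 2174.8 m/s

2174.8


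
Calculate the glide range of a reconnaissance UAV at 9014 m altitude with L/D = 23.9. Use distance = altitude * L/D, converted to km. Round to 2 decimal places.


Step 1: Glide distance = altitude * L/D = 9014 * 23.9 = 215434.6 m
Step 2: Convert to km: 215434.6 / 1000 = 215.43 km

215.43


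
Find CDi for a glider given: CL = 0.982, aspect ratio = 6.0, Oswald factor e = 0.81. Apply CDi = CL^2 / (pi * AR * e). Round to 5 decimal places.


Step 1: CL^2 = 0.982^2 = 0.964324
Step 2: pi * AR * e = 3.14159 * 6.0 * 0.81 = 15.26814
Step 3: CDi = 0.964324 / 15.26814 = 0.06316

0.06316


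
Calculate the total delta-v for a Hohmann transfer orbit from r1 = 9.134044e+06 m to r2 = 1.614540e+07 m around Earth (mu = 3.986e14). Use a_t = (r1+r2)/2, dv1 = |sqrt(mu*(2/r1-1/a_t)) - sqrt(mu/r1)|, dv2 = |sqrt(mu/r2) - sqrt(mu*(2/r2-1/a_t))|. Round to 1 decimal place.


Step 1: Transfer semi-major axis a_t = (9.134044e+06 + 1.614540e+07) / 2 = 1.263972e+07 m
Step 2: v1 (circular at r1) = sqrt(mu/r1) = 6605.98 m/s
Step 3: v_t1 = sqrt(mu*(2/r1 - 1/a_t)) = 7466.08 m/s
Step 4: dv1 = |7466.08 - 6605.98| = 860.1 m/s
Step 5: v2 (circular at r2) = 4968.72 m/s, v_t2 = 4223.84 m/s
Step 6: dv2 = |4968.72 - 4223.84| = 744.88 m/s
Step 7: Total delta-v = 860.1 + 744.88 = 1605.0 m/s

1605.0


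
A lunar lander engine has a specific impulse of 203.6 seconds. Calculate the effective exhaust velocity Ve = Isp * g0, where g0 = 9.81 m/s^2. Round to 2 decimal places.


Step 1: Ve = Isp * g0 = 203.6 * 9.81
Step 2: Ve = 1997.32 m/s

1997.32


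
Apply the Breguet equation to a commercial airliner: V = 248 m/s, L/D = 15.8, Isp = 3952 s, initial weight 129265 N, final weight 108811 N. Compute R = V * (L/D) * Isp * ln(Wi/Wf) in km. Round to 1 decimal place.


Step 1: Coefficient = V * (L/D) * Isp = 248 * 15.8 * 3952 = 15485516.8 m
Step 2: Wi/Wf = 129265 / 108811 = 1.187977
Step 3: ln(1.187977) = 0.172252
Step 4: R = 15485516.8 * 0.172252 = 2667413.2 m = 2667.4 km

2667.4


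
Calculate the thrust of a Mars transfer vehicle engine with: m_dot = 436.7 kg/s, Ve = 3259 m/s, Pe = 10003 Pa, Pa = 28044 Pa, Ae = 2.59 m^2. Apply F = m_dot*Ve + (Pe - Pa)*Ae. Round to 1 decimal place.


Step 1: Momentum thrust = m_dot * Ve = 436.7 * 3259 = 1423205.3 N
Step 2: Pressure thrust = (Pe - Pa) * Ae = (10003 - 28044) * 2.59 = -46726.19 N
Step 3: Total thrust F = 1423205.3 + -46726.19 = 1376479.1 N

1376479.1


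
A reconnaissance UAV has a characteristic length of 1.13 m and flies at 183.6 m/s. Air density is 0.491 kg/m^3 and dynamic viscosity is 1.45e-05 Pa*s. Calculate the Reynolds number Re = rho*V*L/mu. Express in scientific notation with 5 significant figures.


Step 1: Numerator = rho * V * L = 0.491 * 183.6 * 1.13 = 101.866788
Step 2: Re = 101.866788 / 1.45e-05
Step 3: Re = 7.0253e+06

7.0253e+06


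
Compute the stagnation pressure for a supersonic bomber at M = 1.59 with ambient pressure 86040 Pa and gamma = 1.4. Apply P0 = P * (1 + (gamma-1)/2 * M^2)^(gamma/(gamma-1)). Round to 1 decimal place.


Step 1: (gamma-1)/2 * M^2 = 0.2 * 2.5281 = 0.50562
Step 2: 1 + 0.50562 = 1.50562
Step 3: Exponent gamma/(gamma-1) = 3.5
Step 4: P0 = 86040 * 1.50562^3.5 = 360333.1 Pa

360333.1


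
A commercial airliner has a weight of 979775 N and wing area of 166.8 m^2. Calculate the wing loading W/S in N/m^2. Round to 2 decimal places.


Step 1: Wing loading = W / S = 979775 / 166.8
Step 2: Wing loading = 5873.95 N/m^2

5873.95


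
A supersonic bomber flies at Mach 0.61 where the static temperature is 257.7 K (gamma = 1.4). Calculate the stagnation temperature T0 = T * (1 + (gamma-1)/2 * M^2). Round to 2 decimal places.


Step 1: (gamma-1)/2 = 0.2
Step 2: M^2 = 0.3721
Step 3: 1 + 0.2 * 0.3721 = 1.07442
Step 4: T0 = 257.7 * 1.07442 = 276.88 K

276.88


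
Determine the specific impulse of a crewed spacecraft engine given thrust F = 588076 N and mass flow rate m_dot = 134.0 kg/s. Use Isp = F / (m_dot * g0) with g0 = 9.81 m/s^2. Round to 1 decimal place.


Step 1: m_dot * g0 = 134.0 * 9.81 = 1314.54
Step 2: Isp = 588076 / 1314.54 = 447.4 s

447.4


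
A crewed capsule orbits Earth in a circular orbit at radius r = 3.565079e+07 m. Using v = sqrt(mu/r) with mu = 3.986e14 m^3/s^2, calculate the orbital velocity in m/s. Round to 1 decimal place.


Step 1: mu / r = 3.986e14 / 3.565079e+07 = 11180677.9036
Step 2: v = sqrt(11180677.9036) = 3343.8 m/s

3343.8


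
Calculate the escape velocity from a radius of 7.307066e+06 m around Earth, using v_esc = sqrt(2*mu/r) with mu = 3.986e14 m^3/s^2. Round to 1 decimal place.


Step 1: 2*mu/r = 2 * 3.986e14 / 7.307066e+06 = 109099876.7494
Step 2: v_esc = sqrt(109099876.7494) = 10445.1 m/s

10445.1


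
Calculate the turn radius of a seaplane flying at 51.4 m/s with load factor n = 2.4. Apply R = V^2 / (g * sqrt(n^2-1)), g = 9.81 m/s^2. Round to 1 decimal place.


Step 1: V^2 = 51.4^2 = 2641.96
Step 2: n^2 - 1 = 2.4^2 - 1 = 4.76
Step 3: sqrt(4.76) = 2.181742
Step 4: R = 2641.96 / (9.81 * 2.181742) = 123.4 m

123.4


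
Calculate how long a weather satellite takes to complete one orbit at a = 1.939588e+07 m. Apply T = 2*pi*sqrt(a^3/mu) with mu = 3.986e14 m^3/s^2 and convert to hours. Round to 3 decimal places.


Step 1: a^3 / mu = 7.296733e+21 / 3.986e14 = 1.830590e+07
Step 2: sqrt(1.830590e+07) = 4278.5399 s
Step 3: T = 2*pi * 4278.5399 = 26882.86 s
Step 4: T in hours = 26882.86 / 3600 = 7.467 hours

7.467


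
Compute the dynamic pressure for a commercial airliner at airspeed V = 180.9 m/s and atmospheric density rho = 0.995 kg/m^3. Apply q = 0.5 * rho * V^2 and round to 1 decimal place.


Step 1: V^2 = 180.9^2 = 32724.81
Step 2: q = 0.5 * 0.995 * 32724.81
Step 3: q = 16280.6 Pa

16280.6


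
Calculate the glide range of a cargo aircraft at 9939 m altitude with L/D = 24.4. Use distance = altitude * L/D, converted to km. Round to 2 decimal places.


Step 1: Glide distance = altitude * L/D = 9939 * 24.4 = 242511.6 m
Step 2: Convert to km: 242511.6 / 1000 = 242.51 km

242.51


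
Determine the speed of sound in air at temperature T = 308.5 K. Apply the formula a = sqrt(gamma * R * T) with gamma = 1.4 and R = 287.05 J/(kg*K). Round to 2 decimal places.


Step 1: gamma * R * T = 1.4 * 287.05 * 308.5 = 123976.895
Step 2: a = sqrt(123976.895) = 352.10 m/s

352.10


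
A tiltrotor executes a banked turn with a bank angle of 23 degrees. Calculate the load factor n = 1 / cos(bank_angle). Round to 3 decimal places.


Step 1: Convert 23 degrees to radians = 0.401426
Step 2: cos(23 deg) = 0.920505
Step 3: n = 1 / 0.920505 = 1.086

1.086


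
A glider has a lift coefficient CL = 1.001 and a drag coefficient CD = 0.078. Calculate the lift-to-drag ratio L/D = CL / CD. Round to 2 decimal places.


Step 1: L/D = CL / CD = 1.001 / 0.078
Step 2: L/D = 12.83

12.83


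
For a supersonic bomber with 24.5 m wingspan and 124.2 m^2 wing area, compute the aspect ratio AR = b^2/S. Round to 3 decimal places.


Step 1: b^2 = 24.5^2 = 600.25
Step 2: AR = 600.25 / 124.2 = 4.833

4.833


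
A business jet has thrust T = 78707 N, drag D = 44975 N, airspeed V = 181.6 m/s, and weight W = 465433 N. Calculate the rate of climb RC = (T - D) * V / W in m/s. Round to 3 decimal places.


Step 1: Excess thrust = T - D = 78707 - 44975 = 33732 N
Step 2: Excess power = 33732 * 181.6 = 6125731.2 W
Step 3: RC = 6125731.2 / 465433 = 13.161 m/s

13.161


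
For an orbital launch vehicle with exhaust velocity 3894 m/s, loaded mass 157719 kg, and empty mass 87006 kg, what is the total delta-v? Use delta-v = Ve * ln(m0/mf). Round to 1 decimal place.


Step 1: Mass ratio m0/mf = 157719 / 87006 = 1.812737
Step 2: ln(1.812737) = 0.594838
Step 3: delta-v = 3894 * 0.594838 = 2316.3 m/s

2316.3


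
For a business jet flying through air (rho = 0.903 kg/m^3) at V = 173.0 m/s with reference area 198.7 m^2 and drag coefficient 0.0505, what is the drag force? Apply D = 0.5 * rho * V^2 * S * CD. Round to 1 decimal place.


Step 1: Dynamic pressure q = 0.5 * 0.903 * 173.0^2 = 13512.9435 Pa
Step 2: Drag D = q * S * CD = 13512.9435 * 198.7 * 0.0505
Step 3: D = 135593.6 N

135593.6


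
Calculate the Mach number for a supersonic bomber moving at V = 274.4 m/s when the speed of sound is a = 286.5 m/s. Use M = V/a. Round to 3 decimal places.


Step 1: M = V / a = 274.4 / 286.5
Step 2: M = 0.958

0.958


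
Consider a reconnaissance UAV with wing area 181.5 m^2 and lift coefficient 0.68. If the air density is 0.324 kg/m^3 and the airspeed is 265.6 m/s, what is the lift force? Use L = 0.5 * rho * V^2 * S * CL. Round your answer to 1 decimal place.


Step 1: Calculate dynamic pressure q = 0.5 * 0.324 * 265.6^2 = 0.5 * 0.324 * 70543.36 = 11428.0243 Pa
Step 2: Multiply by wing area and lift coefficient: L = 11428.0243 * 181.5 * 0.68
Step 3: L = 2074186.4141 * 0.68 = 1410446.8 N

1410446.8


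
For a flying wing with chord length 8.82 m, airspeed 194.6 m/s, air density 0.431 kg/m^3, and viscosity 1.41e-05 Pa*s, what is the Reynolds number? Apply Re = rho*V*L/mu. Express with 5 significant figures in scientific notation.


Step 1: Numerator = rho * V * L = 0.431 * 194.6 * 8.82 = 739.756332
Step 2: Re = 739.756332 / 1.41e-05
Step 3: Re = 5.2465e+07

5.2465e+07


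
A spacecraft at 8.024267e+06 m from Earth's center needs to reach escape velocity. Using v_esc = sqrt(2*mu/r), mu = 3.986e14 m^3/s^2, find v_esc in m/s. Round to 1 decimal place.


Step 1: 2*mu/r = 2 * 3.986e14 / 8.024267e+06 = 99348638.3242
Step 2: v_esc = sqrt(99348638.3242) = 9967.4 m/s

9967.4


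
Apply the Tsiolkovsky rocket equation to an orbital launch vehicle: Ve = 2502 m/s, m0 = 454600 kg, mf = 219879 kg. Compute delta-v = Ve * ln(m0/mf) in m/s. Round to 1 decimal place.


Step 1: Mass ratio m0/mf = 454600 / 219879 = 2.067501
Step 2: ln(2.067501) = 0.726341
Step 3: delta-v = 2502 * 0.726341 = 1817.3 m/s

1817.3
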